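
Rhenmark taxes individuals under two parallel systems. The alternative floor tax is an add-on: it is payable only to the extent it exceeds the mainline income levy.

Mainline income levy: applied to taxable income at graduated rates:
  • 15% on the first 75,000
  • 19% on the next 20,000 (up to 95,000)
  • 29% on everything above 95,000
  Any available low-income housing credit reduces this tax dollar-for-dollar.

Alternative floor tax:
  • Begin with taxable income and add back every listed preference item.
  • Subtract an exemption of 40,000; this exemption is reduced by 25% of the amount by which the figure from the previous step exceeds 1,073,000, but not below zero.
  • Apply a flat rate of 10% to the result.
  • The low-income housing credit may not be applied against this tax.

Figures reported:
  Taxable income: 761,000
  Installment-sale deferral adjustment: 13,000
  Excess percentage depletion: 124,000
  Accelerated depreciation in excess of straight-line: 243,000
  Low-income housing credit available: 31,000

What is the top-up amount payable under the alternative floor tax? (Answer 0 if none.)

Alternative floor tax:
  Adjusted income: 761,000 + 13,000 + 124,000 + 243,000 = 1,141,000
  Exemption: 40,000 − 25% × (1,141,000 − 1,073,000) = 40,000 − 17,000 = 23,000
  Base: 1,141,000 − 23,000 = 1,118,000
  1,118,000 × 10% = 111,800

Mainline income levy:
  75,000 × 15% = 11,250
  20,000 × 19% = 3,800
  666,000 × 29% = 193,140
  → 208,190
  Less low-income housing credit 31,000 → 177,190

111,800 ≤ 177,190, so no add-on is due.

0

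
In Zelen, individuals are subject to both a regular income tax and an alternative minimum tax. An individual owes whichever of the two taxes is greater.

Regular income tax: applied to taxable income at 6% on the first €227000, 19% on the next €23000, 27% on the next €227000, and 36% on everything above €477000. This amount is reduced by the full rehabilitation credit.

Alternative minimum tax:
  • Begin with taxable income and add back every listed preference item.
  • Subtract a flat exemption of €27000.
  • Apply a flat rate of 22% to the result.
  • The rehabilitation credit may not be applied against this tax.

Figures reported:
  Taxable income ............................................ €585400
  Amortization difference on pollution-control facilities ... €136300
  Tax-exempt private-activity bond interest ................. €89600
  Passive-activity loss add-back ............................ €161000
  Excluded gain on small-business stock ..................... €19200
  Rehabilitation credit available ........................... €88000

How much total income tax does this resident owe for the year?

Regular income tax:
  €227000 × 6% = €13620
  €23000 × 19% = €4370
  €227000 × 27% = €61290
  €108400 × 36% = €39024
  → €118304
  Less rehabilitation credit €88000 → €30304

Alternative minimum tax:
  Adjusted income: €585400 + €136300 + €89600 + €161000 + €19200 = €991500
  Less exemption €27000 → base €964500
  €964500 × 22% = €212190

€212190 > €30304, so the alternative minimum tax is the binding amount.

€212190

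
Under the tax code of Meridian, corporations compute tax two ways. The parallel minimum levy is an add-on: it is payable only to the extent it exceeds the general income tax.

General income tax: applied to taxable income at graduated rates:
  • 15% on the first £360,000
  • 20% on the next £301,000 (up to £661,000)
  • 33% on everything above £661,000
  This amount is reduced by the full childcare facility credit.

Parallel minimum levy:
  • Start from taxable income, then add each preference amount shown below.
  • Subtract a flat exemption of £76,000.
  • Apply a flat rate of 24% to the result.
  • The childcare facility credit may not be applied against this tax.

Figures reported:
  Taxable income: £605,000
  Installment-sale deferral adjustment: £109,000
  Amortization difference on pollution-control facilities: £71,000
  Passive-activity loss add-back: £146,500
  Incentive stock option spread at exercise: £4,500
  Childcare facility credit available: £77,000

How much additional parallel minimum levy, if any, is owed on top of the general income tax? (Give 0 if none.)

£180,400

Parallel minimum levy:
  Adjusted income: £605,000 + £109,000 + £71,000 + £146,500 + £4,500 = £936,000
  Less exemption £76,000 → base £860,000
  £860,000 × 24% = £206,400

General income tax:
  £360,000 × 15% = £54,000
  £245,000 × 20% = £49,000
  → £103,000
  Less childcare facility credit £77,000 → £26,000

Excess of parallel minimum levy over general income tax: £206,400 − £26,000 = £180,400.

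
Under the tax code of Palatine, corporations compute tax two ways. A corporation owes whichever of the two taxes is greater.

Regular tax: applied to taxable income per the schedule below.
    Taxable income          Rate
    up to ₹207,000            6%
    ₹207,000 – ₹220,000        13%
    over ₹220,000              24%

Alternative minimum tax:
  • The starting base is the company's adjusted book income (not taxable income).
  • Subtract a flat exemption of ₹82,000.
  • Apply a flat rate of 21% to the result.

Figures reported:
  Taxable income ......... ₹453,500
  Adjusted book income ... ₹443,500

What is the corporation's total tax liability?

₹75,915

Regular tax:
  ₹207,000 × 6% = ₹12,420
  ₹13,000 × 13% = ₹1,690
  ₹233,500 × 24% = ₹56,040
  → ₹70,150

Alternative minimum tax:
  Base (adjusted book income): ₹443,500
  Less exemption ₹82,000 → base ₹361,500
  ₹361,500 × 21% = ₹75,915

₹75,915 > ₹70,150, so the alternative minimum tax is the binding amount.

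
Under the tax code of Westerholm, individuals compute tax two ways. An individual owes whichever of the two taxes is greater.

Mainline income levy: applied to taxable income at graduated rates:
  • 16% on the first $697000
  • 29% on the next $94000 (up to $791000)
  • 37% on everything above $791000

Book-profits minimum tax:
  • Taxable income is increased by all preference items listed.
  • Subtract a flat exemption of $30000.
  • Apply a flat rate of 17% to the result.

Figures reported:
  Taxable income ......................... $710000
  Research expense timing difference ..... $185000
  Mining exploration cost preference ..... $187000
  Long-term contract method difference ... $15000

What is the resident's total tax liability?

Book-profits minimum tax:
  Adjusted income: $710000 + $185000 + $187000 + $15000 = $1097000
  Less exemption $30000 → base $1067000
  $1067000 × 17% = $181390

Mainline income levy:
  $697000 × 16% = $111520
  $13000 × 29% = $3770
  → $115290

$181390 > $115290, so the book-profits minimum tax is the binding amount.

$181390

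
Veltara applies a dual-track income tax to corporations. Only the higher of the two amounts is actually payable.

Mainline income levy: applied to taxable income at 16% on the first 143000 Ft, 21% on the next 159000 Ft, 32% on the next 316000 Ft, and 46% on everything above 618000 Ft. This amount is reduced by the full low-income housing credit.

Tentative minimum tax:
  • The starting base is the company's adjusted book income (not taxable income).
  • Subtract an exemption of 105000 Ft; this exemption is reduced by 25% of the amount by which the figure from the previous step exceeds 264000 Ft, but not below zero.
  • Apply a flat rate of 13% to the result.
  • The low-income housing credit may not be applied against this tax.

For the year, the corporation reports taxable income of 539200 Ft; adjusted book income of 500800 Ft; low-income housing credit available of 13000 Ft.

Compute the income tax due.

119174 Ft

Tentative minimum tax:
  Base (adjusted book income): 500800 Ft
  Exemption: 105000 Ft − 25% × (500800 Ft − 264000 Ft) = 105000 Ft − 59200 Ft = 45800 Ft
  Base: 500800 Ft − 45800 Ft = 455000 Ft
  455000 Ft × 13% = 59150 Ft

Mainline income levy:
  143000 Ft × 16% = 22880 Ft
  159000 Ft × 21% = 33390 Ft
  237200 Ft × 32% = 75904 Ft
  → 132174 Ft
  Less low-income housing credit 13000 Ft → 119174 Ft

119174 Ft > 59150 Ft, so the mainline income levy governs.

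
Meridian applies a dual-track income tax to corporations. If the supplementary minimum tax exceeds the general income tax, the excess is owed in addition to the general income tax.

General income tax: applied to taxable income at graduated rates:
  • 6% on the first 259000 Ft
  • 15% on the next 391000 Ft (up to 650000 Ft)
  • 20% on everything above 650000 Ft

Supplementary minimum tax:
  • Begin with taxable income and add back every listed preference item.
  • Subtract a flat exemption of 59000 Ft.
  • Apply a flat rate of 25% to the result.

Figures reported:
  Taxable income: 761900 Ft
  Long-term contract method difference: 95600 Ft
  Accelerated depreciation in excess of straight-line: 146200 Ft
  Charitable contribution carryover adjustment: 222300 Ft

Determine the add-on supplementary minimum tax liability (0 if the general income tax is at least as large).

General income tax:
  259000 Ft × 6% = 15540 Ft
  391000 Ft × 15% = 58650 Ft
  111900 Ft × 20% = 22380 Ft
  → 96570 Ft

Supplementary minimum tax:
  Adjusted income: 761900 Ft + 95600 Ft + 146200 Ft + 222300 Ft = 1226000 Ft
  Less exemption 59000 Ft → base 1167000 Ft
  1167000 Ft × 25% = 291750 Ft

Excess of supplementary minimum tax over general income tax: 291750 Ft − 96570 Ft = 195180 Ft.

195180 Ft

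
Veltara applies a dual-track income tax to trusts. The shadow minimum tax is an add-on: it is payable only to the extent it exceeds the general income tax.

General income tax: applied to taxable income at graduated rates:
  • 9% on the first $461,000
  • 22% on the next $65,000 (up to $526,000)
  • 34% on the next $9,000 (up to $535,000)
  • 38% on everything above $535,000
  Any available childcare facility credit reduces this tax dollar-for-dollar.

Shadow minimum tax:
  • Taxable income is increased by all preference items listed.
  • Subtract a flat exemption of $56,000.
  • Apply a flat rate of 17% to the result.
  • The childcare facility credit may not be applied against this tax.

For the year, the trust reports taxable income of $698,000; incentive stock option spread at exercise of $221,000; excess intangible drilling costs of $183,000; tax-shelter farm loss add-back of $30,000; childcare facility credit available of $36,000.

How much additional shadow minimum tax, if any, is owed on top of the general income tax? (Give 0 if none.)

Shadow minimum tax:
  Adjusted income: $698,000 + $221,000 + $183,000 + $30,000 = $1,132,000
  Less exemption $56,000 → base $1,076,000
  $1,076,000 × 17% = $182,920

General income tax:
  $461,000 × 9% = $41,490
  $65,000 × 22% = $14,300
  $9,000 × 34% = $3,060
  $163,000 × 38% = $61,940
  → $120,790
  Less childcare facility credit $36,000 → $84,790

Excess of shadow minimum tax over general income tax: $182,920 − $84,790 = $98,130.

$98,130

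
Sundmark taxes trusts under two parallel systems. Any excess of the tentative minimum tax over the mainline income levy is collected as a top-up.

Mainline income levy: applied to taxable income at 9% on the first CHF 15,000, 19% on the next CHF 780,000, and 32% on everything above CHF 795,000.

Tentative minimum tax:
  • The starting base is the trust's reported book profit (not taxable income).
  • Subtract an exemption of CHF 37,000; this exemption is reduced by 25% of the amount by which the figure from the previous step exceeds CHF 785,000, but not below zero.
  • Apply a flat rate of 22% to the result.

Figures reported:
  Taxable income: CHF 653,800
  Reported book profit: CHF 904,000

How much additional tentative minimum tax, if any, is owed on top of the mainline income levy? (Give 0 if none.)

CHF 74,563

Mainline income levy:
  CHF 15,000 × 9% = CHF 1,350
  CHF 638,800 × 19% = CHF 121,372
  → CHF 122,722

Tentative minimum tax:
  Base (reported book profit): CHF 904,000
  Exemption: CHF 37,000 − 25% × (CHF 904,000 − CHF 785,000) = CHF 37,000 − CHF 29,750 = CHF 7,250
  Base: CHF 904,000 − CHF 7,250 = CHF 896,750
  CHF 896,750 × 22% = CHF 197,285

Excess of tentative minimum tax over mainline income levy: CHF 197,285 − CHF 122,722 = CHF 74,563.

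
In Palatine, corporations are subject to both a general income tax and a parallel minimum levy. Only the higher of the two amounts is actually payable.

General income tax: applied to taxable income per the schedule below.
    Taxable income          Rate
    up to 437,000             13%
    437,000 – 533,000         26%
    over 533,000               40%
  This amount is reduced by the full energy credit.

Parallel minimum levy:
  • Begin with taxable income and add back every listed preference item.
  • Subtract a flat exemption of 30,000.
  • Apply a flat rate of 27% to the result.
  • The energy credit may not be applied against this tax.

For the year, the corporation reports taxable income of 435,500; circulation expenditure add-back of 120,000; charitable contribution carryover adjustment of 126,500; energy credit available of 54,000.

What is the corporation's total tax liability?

176,040

General income tax:
  435,500 × 13% = 56,615
  Less energy credit 54,000 → 2,615

Parallel minimum levy:
  Adjusted income: 435,500 + 120,000 + 126,500 = 682,000
  Less exemption 30,000 → base 652,000
  652,000 × 27% = 176,040

176,040 > 2,615, so the parallel minimum levy is the binding amount.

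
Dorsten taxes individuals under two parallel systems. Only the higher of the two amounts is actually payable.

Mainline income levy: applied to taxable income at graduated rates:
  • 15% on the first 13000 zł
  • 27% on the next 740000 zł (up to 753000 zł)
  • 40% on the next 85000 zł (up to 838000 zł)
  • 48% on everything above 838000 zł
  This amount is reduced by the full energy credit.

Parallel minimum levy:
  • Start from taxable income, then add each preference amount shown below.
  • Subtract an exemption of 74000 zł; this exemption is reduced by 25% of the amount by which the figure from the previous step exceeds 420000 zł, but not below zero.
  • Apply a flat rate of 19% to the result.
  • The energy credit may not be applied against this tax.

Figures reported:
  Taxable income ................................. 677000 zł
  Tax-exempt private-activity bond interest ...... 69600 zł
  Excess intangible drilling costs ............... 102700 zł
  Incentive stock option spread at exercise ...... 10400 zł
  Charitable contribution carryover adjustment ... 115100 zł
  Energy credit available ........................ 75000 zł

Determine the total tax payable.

Parallel minimum levy:
  Adjusted income: 677000 zł + 69600 zł + 102700 zł + 10400 zł + 115100 zł = 974800 zł
  Exemption: 25% × (974800 zł − 420000 zł) = 138700 zł ≥ 74000 zł, so the exemption is fully phased out
  Base: 974800 zł − 0 zł = 974800 zł
  974800 zł × 19% = 185212 zł

Mainline income levy:
  13000 zł × 15% = 1950 zł
  664000 zł × 27% = 179280 zł
  → 181230 zł
  Less energy credit 75000 zł → 106230 zł

185212 zł > 106230 zł, so the parallel minimum levy is the binding amount.

185212 zł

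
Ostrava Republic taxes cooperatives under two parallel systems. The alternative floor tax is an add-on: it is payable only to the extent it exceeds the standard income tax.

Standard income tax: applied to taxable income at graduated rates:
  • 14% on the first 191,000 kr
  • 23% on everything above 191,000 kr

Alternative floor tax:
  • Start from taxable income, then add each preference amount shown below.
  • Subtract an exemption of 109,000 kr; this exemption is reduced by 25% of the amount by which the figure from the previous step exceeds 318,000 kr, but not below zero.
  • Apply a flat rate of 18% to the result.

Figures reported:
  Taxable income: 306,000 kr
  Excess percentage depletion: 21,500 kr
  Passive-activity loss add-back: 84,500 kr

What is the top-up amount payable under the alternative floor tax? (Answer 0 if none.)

Standard income tax:
  191,000 kr × 14% = 26,740 kr
  115,000 kr × 23% = 26,450 kr
  → 53,190 kr

Alternative floor tax:
  Adjusted income: 306,000 kr + 21,500 kr + 84,500 kr = 412,000 kr
  Exemption: 109,000 kr − 25% × (412,000 kr − 318,000 kr) = 109,000 kr − 23,500 kr = 85,500 kr
  Base: 412,000 kr − 85,500 kr = 326,500 kr
  326,500 kr × 18% = 58,770 kr

Excess of alternative floor tax over standard income tax: 58,770 kr − 53,190 kr = 5,580 kr.

5,580 kr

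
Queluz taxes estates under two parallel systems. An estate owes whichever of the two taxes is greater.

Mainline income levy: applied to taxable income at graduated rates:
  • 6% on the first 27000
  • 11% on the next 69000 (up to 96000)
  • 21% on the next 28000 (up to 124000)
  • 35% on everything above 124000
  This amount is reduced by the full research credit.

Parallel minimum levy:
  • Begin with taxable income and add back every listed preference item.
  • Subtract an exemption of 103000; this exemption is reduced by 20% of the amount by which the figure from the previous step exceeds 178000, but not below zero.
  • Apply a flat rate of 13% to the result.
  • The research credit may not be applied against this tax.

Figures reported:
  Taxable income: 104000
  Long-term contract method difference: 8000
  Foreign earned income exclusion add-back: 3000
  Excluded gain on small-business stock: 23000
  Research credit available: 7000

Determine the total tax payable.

4550

Mainline income levy:
  27000 × 6% = 1620
  69000 × 11% = 7590
  8000 × 21% = 1680
  → 10890
  Less research credit 7000 → 3890

Parallel minimum levy:
  Adjusted income: 104000 + 8000 + 3000 + 23000 = 138000
  Exemption: 138000 ≤ 178000, so full 103000 applies
  Base: 138000 − 103000 = 35000
  35000 × 13% = 4550

4550 > 3890, so the parallel minimum levy is the binding amount.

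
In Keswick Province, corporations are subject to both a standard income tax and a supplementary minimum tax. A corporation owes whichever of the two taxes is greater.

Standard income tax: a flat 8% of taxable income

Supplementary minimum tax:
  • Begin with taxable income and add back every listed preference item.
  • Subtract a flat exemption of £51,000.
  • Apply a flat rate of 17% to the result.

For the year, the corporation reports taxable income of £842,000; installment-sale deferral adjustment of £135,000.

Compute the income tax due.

Standard income tax:
  £842,000 × 8% = £67,360

Supplementary minimum tax:
  Adjusted income: £842,000 + £135,000 = £977,000
  Less exemption £51,000 → base £926,000
  £926,000 × 17% = £157,420

£157,420 > £67,360, so the supplementary minimum tax is the binding amount.

£157,420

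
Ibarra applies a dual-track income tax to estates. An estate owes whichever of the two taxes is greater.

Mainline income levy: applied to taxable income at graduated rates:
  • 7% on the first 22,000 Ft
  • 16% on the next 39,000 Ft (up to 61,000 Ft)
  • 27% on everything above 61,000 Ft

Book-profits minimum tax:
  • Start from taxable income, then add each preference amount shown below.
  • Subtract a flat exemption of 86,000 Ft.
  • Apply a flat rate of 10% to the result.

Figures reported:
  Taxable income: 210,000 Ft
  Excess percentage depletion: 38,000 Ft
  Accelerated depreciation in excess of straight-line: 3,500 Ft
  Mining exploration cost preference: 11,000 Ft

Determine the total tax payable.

48,010 Ft

Book-profits minimum tax:
  Adjusted income: 210,000 Ft + 38,000 Ft + 3,500 Ft + 11,000 Ft = 262,500 Ft
  Less exemption 86,000 Ft → base 176,500 Ft
  176,500 Ft × 10% = 17,650 Ft

Mainline income levy:
  22,000 Ft × 7% = 1,540 Ft
  39,000 Ft × 16% = 6,240 Ft
  149,000 Ft × 27% = 40,230 Ft
  → 48,010 Ft

48,010 Ft > 17,650 Ft, so the mainline income levy governs.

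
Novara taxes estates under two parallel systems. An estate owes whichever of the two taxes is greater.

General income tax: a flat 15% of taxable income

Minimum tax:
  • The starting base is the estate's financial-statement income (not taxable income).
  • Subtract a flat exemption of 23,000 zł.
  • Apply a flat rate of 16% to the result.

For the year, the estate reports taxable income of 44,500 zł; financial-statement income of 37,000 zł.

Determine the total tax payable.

General income tax:
  44,500 zł × 15% = 6,675 zł

Minimum tax:
  Base (financial-statement income): 37,000 zł
  Less exemption 23,000 zł → base 14,000 zł
  14,000 zł × 16% = 2,240 zł

6,675 zł > 2,240 zł, so the general income tax governs.

6,675 zł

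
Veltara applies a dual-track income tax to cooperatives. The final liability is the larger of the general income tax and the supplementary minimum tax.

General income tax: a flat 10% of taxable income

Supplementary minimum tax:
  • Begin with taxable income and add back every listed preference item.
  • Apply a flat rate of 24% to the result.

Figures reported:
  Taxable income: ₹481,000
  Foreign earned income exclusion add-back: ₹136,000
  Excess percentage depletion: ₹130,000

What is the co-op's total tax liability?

General income tax:
  ₹481,000 × 10% = ₹48,100

Supplementary minimum tax:
  Adjusted income: ₹481,000 + ₹136,000 + ₹130,000 = ₹747,000
  ₹747,000 × 24% = ₹179,280

₹179,280 > ₹48,100, so the supplementary minimum tax is the binding amount.

₹179,280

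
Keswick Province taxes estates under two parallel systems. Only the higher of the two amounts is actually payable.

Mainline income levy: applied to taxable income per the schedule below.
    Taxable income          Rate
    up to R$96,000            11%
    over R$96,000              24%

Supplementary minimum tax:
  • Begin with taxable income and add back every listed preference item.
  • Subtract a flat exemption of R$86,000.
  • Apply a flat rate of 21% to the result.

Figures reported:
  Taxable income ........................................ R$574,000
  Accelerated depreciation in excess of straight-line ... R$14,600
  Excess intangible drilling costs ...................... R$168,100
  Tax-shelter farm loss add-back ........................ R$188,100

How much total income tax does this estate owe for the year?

Supplementary minimum tax:
  Adjusted income: R$574,000 + R$14,600 + R$168,100 + R$188,100 = R$944,800
  Less exemption R$86,000 → base R$858,800
  R$858,800 × 21% = R$180,348

Mainline income levy:
  R$96,000 × 11% = R$10,560
  R$478,000 × 24% = R$114,720
  → R$125,280

R$180,348 > R$125,280, so the supplementary minimum tax is the binding amount.

R$180,348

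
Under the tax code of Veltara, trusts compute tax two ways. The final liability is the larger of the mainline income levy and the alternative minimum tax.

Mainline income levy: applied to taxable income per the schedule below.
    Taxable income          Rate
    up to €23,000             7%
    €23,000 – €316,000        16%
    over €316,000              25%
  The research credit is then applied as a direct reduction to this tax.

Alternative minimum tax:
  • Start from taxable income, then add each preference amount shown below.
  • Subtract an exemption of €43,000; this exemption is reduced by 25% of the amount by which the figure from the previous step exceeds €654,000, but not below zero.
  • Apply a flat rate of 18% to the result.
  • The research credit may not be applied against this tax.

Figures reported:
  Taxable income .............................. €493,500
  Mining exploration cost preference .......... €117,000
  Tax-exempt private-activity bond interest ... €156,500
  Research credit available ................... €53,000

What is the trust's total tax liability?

Mainline income levy:
  €23,000 × 7% = €1,610
  €293,000 × 16% = €46,880
  €177,500 × 25% = €44,375
  → €92,865
  Less research credit €53,000 → €39,865

Alternative minimum tax:
  Adjusted income: €493,500 + €117,000 + €156,500 = €767,000
  Exemption: €43,000 − 25% × (€767,000 − €654,000) = €43,000 − €28,250 = €14,750
  Base: €767,000 − €14,750 = €752,250
  €752,250 × 18% = €135,405

€135,405 > €39,865, so the alternative minimum tax is the binding amount.

€135,405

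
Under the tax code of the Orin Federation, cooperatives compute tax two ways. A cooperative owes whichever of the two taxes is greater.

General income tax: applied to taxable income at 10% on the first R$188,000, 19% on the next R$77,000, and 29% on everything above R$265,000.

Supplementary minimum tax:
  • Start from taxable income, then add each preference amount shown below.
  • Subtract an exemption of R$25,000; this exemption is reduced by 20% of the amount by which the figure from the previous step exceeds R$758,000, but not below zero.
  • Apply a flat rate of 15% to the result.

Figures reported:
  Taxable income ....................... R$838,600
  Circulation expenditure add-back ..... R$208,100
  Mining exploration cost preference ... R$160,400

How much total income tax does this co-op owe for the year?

R$199,774

General income tax:
  R$188,000 × 10% = R$18,800
  R$77,000 × 19% = R$14,630
  R$573,600 × 29% = R$166,344
  → R$199,774

Supplementary minimum tax:
  Adjusted income: R$838,600 + R$208,100 + R$160,400 = R$1,207,100
  Exemption: 20% × (R$1,207,100 − R$758,000) = R$89,820 ≥ R$25,000, so the exemption is fully phased out
  Base: R$1,207,100 − R$0 = R$1,207,100
  R$1,207,100 × 15% = R$181,065

R$199,774 > R$181,065, so the general income tax governs.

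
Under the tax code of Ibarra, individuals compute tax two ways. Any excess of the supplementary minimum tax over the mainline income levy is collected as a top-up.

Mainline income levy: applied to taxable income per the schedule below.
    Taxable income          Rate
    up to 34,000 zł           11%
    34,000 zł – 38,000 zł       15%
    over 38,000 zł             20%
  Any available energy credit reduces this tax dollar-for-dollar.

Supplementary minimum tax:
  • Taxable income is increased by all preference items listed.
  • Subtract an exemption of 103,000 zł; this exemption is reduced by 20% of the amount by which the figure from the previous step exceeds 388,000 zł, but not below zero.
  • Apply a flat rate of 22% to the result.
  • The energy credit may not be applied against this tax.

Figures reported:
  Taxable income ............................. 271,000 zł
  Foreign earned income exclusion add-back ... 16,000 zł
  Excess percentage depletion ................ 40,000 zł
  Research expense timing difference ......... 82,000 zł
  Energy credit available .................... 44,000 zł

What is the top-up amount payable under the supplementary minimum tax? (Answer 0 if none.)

61,304 zł

Mainline income levy:
  34,000 zł × 11% = 3,740 zł
  4,000 zł × 15% = 600 zł
  233,000 zł × 20% = 46,600 zł
  → 50,940 zł
  Less energy credit 44,000 zł → 6,940 zł

Supplementary minimum tax:
  Adjusted income: 271,000 zł + 16,000 zł + 40,000 zł + 82,000 zł = 409,000 zł
  Exemption: 103,000 zł − 20% × (409,000 zł − 388,000 zł) = 103,000 zł − 4,200 zł = 98,800 zł
  Base: 409,000 zł − 98,800 zł = 310,200 zł
  310,200 zł × 22% = 68,244 zł

Excess of supplementary minimum tax over mainline income levy: 68,244 zł − 6,940 zł = 61,304 zł.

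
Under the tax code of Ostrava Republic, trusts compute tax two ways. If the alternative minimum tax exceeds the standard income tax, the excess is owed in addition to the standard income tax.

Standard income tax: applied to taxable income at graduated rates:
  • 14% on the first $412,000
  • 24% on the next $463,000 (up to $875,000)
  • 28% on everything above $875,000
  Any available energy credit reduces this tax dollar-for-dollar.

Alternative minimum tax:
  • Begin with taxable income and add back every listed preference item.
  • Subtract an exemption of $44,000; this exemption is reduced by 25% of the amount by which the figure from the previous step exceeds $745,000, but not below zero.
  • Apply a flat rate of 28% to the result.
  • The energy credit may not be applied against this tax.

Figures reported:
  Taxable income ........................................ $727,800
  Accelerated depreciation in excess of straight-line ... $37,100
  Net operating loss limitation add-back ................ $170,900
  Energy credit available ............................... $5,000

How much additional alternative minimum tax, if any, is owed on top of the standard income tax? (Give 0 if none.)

$133,552

Alternative minimum tax:
  Adjusted income: $727,800 + $37,100 + $170,900 = $935,800
  Exemption: 25% × ($935,800 − $745,000) = $47,700 ≥ $44,000, so the exemption is fully phased out
  Base: $935,800 − $0 = $935,800
  $935,800 × 28% = $262,024

Standard income tax:
  $412,000 × 14% = $57,680
  $315,800 × 24% = $75,792
  → $133,472
  Less energy credit $5,000 → $128,472

Excess of alternative minimum tax over standard income tax: $262,024 − $128,472 = $133,552.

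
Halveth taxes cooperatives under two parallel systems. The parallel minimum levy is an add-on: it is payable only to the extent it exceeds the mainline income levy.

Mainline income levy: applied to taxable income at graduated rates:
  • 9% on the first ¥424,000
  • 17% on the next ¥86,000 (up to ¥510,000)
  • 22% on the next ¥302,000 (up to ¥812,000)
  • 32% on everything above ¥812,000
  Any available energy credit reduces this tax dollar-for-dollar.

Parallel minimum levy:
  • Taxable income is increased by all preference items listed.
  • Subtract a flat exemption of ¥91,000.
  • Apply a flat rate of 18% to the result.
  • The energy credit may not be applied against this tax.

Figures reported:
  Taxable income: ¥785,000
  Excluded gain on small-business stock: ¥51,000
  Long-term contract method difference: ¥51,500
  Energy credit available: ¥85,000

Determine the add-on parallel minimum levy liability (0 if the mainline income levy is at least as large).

Parallel minimum levy:
  Adjusted income: ¥785,000 + ¥51,000 + ¥51,500 = ¥887,500
  Less exemption ¥91,000 → base ¥796,500
  ¥796,500 × 18% = ¥143,370

Mainline income levy:
  ¥424,000 × 9% = ¥38,160
  ¥86,000 × 17% = ¥14,620
  ¥275,000 × 22% = ¥60,500
  → ¥113,280
  Less energy credit ¥85,000 → ¥28,280

Excess of parallel minimum levy over mainline income levy: ¥143,370 − ¥28,280 = ¥115,090.

¥115,090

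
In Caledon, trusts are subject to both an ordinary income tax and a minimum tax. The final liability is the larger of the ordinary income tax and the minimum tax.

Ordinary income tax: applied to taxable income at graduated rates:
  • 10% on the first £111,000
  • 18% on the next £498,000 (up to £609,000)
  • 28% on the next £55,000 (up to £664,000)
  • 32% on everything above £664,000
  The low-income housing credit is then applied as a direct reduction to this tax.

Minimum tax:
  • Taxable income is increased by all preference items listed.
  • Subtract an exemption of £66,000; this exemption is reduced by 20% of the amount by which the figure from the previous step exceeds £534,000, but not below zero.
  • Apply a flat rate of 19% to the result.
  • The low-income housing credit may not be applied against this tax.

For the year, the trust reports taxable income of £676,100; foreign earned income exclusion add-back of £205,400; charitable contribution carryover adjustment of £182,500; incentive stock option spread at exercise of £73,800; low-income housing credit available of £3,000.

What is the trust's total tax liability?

Ordinary income tax:
  £111,000 × 10% = £11,100
  £498,000 × 18% = £89,640
  £55,000 × 28% = £15,400
  £12,100 × 32% = £3,872
  → £120,012
  Less low-income housing credit £3,000 → £117,012

Minimum tax:
  Adjusted income: £676,100 + £205,400 + £182,500 + £73,800 = £1,137,800
  Exemption: 20% × (£1,137,800 − £534,000) = £120,760 ≥ £66,000, so the exemption is fully phased out
  Base: £1,137,800 − £0 = £1,137,800
  £1,137,800 × 19% = £216,182

£216,182 > £117,012, so the minimum tax is the binding amount.

£216,182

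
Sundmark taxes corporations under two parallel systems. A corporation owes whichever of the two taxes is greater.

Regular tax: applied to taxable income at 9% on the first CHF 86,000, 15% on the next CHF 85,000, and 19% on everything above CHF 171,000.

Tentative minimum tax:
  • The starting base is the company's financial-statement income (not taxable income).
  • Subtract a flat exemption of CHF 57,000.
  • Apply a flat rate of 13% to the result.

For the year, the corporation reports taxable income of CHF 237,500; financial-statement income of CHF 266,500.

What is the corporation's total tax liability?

Regular tax:
  CHF 86,000 × 9% = CHF 7,740
  CHF 85,000 × 15% = CHF 12,750
  CHF 66,500 × 19% = CHF 12,635
  → CHF 33,125

Tentative minimum tax:
  Base (financial-statement income): CHF 266,500
  Less exemption CHF 57,000 → base CHF 209,500
  CHF 209,500 × 13% = CHF 27,235

CHF 33,125 > CHF 27,235, so the regular tax governs.

CHF 33,125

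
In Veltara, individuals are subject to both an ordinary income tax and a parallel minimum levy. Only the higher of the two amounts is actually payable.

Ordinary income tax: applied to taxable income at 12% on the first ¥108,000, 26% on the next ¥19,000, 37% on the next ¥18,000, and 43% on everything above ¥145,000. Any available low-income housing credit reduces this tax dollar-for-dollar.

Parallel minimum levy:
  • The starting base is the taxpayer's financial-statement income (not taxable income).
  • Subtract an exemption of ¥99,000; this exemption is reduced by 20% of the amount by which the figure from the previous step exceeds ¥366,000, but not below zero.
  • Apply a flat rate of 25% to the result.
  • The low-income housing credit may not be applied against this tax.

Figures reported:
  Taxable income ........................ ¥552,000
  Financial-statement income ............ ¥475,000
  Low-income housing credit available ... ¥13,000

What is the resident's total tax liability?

¥186,570

Ordinary income tax:
  ¥108,000 × 12% = ¥12,960
  ¥19,000 × 26% = ¥4,940
  ¥18,000 × 37% = ¥6,660
  ¥407,000 × 43% = ¥175,010
  → ¥199,570
  Less low-income housing credit ¥13,000 → ¥186,570

Parallel minimum levy:
  Base (financial-statement income): ¥475,000
  Exemption: ¥99,000 − 20% × (¥475,000 − ¥366,000) = ¥99,000 − ¥21,800 = ¥77,200
  Base: ¥475,000 − ¥77,200 = ¥397,800
  ¥397,800 × 25% = ¥99,450

¥186,570 > ¥99,450, so the ordinary income tax governs.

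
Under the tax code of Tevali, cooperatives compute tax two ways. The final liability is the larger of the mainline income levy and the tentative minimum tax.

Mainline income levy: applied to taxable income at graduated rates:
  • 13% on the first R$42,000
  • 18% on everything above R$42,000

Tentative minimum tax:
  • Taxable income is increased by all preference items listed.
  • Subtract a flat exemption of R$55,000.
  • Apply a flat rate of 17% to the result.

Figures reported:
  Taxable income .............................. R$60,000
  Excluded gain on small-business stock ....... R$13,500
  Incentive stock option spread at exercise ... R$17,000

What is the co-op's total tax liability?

R$8,700

Mainline income levy:
  R$42,000 × 13% = R$5,460
  R$18,000 × 18% = R$3,240
  → R$8,700

Tentative minimum tax:
  Adjusted income: R$60,000 + R$13,500 + R$17,000 = R$90,500
  Less exemption R$55,000 → base R$35,500
  R$35,500 × 17% = R$6,035

R$8,700 > R$6,035, so the mainline income levy governs.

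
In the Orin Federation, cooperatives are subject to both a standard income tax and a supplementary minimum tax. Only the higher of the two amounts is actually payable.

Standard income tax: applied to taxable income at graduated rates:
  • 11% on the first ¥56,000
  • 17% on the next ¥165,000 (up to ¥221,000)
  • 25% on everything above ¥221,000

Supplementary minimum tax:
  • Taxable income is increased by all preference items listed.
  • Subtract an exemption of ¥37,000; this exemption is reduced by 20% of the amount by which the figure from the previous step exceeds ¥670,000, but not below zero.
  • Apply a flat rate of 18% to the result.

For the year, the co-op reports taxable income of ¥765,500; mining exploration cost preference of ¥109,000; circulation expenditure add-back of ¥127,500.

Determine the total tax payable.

¥180,360

Standard income tax:
  ¥56,000 × 11% = ¥6,160
  ¥165,000 × 17% = ¥28,050
  ¥544,500 × 25% = ¥136,125
  → ¥170,335

Supplementary minimum tax:
  Adjusted income: ¥765,500 + ¥109,000 + ¥127,500 = ¥1,002,000
  Exemption: 20% × (¥1,002,000 − ¥670,000) = ¥66,400 ≥ ¥37,000, so the exemption is fully phased out
  Base: ¥1,002,000 − ¥0 = ¥1,002,000
  ¥1,002,000 × 18% = ¥180,360

¥180,360 > ¥170,335, so the supplementary minimum tax is the binding amount.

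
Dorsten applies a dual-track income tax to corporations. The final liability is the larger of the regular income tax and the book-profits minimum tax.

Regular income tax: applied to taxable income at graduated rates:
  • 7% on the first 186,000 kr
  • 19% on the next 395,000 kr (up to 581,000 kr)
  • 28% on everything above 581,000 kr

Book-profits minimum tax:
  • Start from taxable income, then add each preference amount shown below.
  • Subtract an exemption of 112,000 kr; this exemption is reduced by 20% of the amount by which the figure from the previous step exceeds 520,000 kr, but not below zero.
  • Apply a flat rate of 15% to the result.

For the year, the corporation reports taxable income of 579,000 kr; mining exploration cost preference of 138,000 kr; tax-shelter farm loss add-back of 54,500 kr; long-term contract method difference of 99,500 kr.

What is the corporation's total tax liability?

Book-profits minimum tax:
  Adjusted income: 579,000 kr + 138,000 kr + 54,500 kr + 99,500 kr = 871,000 kr
  Exemption: 112,000 kr − 20% × (871,000 kr − 520,000 kr) = 112,000 kr − 70,200 kr = 41,800 kr
  Base: 871,000 kr − 41,800 kr = 829,200 kr
  829,200 kr × 15% = 124,380 kr

Regular income tax:
  186,000 kr × 7% = 13,020 kr
  393,000 kr × 19% = 74,670 kr
  → 87,690 kr

124,380 kr > 87,690 kr, so the book-profits minimum tax is the binding amount.

124,380 kr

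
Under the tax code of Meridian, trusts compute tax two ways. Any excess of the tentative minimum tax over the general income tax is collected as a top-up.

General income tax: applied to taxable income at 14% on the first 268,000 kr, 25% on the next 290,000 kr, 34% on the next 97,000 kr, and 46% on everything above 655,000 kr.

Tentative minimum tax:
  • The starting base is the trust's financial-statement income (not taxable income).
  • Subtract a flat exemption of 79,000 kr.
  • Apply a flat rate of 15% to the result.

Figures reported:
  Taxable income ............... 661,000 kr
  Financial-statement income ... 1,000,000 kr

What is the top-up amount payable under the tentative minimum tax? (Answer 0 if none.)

Tentative minimum tax:
  Base (financial-statement income): 1,000,000 kr
  Less exemption 79,000 kr → base 921,000 kr
  921,000 kr × 15% = 138,150 kr

General income tax:
  268,000 kr × 14% = 37,520 kr
  290,000 kr × 25% = 72,500 kr
  97,000 kr × 34% = 32,980 kr
  6,000 kr × 46% = 2,760 kr
  → 145,760 kr

138,150 kr ≤ 145,760 kr, so no add-on is due.

0 kr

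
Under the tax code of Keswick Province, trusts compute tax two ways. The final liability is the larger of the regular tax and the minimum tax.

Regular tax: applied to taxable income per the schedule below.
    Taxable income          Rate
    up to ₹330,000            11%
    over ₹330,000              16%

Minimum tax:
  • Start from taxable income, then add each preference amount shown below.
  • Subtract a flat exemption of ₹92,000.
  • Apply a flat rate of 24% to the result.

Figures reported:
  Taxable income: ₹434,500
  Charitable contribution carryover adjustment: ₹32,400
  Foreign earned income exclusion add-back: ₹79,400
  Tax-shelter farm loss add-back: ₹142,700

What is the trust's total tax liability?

Regular tax:
  ₹330,000 × 11% = ₹36,300
  ₹104,500 × 16% = ₹16,720
  → ₹53,020

Minimum tax:
  Adjusted income: ₹434,500 + ₹32,400 + ₹79,400 + ₹142,700 = ₹689,000
  Less exemption ₹92,000 → base ₹597,000
  ₹597,000 × 24% = ₹143,280

₹143,280 > ₹53,020, so the minimum tax is the binding amount.

₹143,280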